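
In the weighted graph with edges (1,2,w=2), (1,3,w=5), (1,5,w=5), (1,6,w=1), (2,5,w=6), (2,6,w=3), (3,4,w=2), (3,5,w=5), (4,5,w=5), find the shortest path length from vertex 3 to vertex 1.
5 (path: 3 -> 1; weights 5 = 5)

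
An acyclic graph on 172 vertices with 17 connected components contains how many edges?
155 (Each of the 17 component trees on V_i vertices has V_i - 1 edges; summing gives V - C = 172 - 17 = 155)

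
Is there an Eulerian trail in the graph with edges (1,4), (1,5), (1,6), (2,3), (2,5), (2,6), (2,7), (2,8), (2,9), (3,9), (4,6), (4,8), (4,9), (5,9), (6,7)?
Yes (the graph is connected and exactly 2 vertices have odd degree: {1, 5}; any Eulerian path must start and end at those)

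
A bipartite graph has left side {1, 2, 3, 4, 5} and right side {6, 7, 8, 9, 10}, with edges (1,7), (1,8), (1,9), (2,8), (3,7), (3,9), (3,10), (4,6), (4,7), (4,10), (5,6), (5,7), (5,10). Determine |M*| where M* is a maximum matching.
5 (matching: (1,9), (2,8), (3,10), (4,7), (5,6); upper bound min(|L|,|R|) = min(5,5) = 5)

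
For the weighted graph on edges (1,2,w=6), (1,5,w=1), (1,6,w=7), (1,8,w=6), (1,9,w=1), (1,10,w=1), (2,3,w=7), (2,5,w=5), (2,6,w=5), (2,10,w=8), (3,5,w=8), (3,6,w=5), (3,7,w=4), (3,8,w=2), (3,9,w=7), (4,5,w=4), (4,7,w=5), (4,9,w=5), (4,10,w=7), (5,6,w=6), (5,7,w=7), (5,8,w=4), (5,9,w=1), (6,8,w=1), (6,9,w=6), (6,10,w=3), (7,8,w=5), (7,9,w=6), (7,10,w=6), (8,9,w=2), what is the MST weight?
21 (MST edges: (1,5,w=1), (1,9,w=1), (1,10,w=1), (2,5,w=5), (3,7,w=4), (3,8,w=2), (4,5,w=4), (6,8,w=1), (8,9,w=2); sum of weights 1 + 1 + 1 + 5 + 4 + 2 + 4 + 1 + 2 = 21)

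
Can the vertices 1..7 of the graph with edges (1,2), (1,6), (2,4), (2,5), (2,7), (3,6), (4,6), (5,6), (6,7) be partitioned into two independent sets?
Yes. Partition: {1, 3, 4, 5, 7}, {2, 6}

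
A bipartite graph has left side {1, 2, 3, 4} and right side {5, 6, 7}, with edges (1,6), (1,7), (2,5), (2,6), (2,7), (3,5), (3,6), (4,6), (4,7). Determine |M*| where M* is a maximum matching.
3 (matching: (1,7), (2,6), (3,5); upper bound min(|L|,|R|) = min(4,3) = 3)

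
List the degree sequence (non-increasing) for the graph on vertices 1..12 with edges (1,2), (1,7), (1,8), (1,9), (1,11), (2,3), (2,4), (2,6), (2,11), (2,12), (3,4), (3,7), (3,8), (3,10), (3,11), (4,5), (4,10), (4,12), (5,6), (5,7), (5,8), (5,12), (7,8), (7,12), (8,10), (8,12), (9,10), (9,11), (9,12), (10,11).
[6, 6, 6, 6, 5, 5, 5, 5, 5, 5, 4, 2] (degrees: deg(1)=5, deg(2)=6, deg(3)=6, deg(4)=5, deg(5)=5, deg(6)=2, deg(7)=5, deg(8)=6, deg(9)=4, deg(10)=5, deg(11)=5, deg(12)=6)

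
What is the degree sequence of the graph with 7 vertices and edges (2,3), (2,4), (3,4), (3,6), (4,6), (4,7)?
[4, 3, 2, 2, 1, 0, 0] (degrees: deg(1)=0, deg(2)=2, deg(3)=3, deg(4)=4, deg(5)=0, deg(6)=2, deg(7)=1)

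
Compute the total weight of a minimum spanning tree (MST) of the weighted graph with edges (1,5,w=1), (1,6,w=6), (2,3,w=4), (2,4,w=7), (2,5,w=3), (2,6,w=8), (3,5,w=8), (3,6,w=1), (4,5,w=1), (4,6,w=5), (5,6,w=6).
10 (MST edges: (1,5,w=1), (2,3,w=4), (2,5,w=3), (3,6,w=1), (4,5,w=1); sum of weights 1 + 4 + 3 + 1 + 1 = 10)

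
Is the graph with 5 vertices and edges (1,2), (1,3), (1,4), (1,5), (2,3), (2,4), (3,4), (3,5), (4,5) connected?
Yes (BFS from 1 visits [1, 2, 3, 4, 5] — all 5 vertices reached)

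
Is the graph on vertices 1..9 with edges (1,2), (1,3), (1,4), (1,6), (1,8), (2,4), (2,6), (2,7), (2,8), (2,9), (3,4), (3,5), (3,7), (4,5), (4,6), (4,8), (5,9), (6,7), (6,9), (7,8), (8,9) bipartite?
No (odd cycle of length 3: 2 -> 1 -> 4 -> 2)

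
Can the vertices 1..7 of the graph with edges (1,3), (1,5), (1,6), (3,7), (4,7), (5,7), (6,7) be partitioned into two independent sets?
Yes. Partition: {1, 2, 7}, {3, 4, 5, 6}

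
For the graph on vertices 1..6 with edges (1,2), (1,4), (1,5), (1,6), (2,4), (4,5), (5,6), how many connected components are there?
2 (components: {1, 2, 4, 5, 6}, {3})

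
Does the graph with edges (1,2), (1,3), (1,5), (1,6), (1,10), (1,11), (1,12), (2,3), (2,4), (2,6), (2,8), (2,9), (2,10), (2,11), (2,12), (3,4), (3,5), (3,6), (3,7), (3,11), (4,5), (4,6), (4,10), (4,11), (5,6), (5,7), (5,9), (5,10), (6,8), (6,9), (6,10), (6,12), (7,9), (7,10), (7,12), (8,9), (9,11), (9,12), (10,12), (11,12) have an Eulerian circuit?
No (10 vertices have odd degree: {1, 2, 3, 5, 6, 7, 8, 9, 10, 12}; Eulerian circuit requires 0)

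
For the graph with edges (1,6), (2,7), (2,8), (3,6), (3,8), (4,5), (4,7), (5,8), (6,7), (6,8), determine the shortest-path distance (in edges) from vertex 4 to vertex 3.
3 (path: 4 -> 7 -> 6 -> 3, 3 edges)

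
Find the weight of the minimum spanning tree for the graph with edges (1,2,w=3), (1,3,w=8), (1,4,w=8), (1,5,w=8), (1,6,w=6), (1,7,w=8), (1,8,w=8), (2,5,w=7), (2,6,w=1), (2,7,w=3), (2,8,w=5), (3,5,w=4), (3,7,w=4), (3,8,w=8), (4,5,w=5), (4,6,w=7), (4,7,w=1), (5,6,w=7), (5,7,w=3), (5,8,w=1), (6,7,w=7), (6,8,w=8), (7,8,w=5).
16 (MST edges: (1,2,w=3), (2,6,w=1), (2,7,w=3), (3,5,w=4), (4,7,w=1), (5,7,w=3), (5,8,w=1); sum of weights 3 + 1 + 3 + 4 + 1 + 3 + 1 = 16)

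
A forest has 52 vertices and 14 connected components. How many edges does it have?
38 (Each of the 14 component trees on V_i vertices has V_i - 1 edges; summing gives V - C = 52 - 14 = 38)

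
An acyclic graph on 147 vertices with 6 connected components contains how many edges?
141 (Each of the 6 component trees on V_i vertices has V_i - 1 edges; summing gives V - C = 147 - 6 = 141)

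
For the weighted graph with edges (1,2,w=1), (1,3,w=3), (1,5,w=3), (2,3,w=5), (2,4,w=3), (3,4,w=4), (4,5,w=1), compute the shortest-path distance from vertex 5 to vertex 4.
1 (path: 5 -> 4; weights 1 = 1)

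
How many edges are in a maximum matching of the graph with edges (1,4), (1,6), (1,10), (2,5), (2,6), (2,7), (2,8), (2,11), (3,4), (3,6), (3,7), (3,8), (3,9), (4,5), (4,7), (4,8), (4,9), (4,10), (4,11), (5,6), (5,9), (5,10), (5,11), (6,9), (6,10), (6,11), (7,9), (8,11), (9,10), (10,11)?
5 (matching: (2,11), (3,6), (4,8), (5,10), (7,9); upper bound floor(n/2) = floor(11/2) = 5)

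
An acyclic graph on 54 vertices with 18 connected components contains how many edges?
36 (Each of the 18 component trees on V_i vertices has V_i - 1 edges; summing gives V - C = 54 - 18 = 36)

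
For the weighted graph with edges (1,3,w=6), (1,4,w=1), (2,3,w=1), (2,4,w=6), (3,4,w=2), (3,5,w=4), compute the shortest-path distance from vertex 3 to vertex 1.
3 (path: 3 -> 4 -> 1; weights 2 + 1 = 3)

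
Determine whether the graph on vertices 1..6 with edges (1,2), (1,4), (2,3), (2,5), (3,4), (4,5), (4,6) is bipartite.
Yes. Partition: {1, 3, 5, 6}, {2, 4}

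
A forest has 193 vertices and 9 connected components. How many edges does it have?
184 (Each of the 9 component trees on V_i vertices has V_i - 1 edges; summing gives V - C = 193 - 9 = 184)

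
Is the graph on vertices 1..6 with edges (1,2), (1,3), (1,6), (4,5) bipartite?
Yes. Partition: {1, 4}, {2, 3, 5, 6}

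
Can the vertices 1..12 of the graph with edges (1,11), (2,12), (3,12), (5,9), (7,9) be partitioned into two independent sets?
Yes. Partition: {1, 2, 3, 4, 6, 8, 9, 10}, {5, 7, 11, 12}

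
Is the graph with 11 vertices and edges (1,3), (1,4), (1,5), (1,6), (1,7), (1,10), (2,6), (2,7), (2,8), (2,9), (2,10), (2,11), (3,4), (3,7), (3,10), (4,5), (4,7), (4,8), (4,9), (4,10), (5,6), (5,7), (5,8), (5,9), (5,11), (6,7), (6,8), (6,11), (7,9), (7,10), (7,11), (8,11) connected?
Yes (BFS from 1 visits [1, 3, 4, 5, 6, 7, 10, 8, 9, 11, 2] — all 11 vertices reached)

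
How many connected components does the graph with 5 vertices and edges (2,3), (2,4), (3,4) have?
3 (components: {1}, {2, 3, 4}, {5})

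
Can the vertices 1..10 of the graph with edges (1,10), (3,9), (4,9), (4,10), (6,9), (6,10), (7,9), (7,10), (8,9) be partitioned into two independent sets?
Yes. Partition: {1, 2, 3, 4, 5, 6, 7, 8}, {9, 10}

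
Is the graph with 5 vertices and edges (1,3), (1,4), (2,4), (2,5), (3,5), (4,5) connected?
Yes (BFS from 1 visits [1, 3, 4, 5, 2] — all 5 vertices reached)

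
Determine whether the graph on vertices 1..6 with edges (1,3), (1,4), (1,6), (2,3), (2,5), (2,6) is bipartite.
Yes. Partition: {1, 2}, {3, 4, 5, 6}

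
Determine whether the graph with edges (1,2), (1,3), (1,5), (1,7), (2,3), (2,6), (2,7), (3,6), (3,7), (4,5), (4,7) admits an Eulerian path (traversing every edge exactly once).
Yes — and in fact it has an Eulerian circuit (the graph is connected and all 7 vertices have even degree)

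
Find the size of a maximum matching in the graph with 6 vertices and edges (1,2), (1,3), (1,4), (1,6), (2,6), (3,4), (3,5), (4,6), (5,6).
3 (matching: (1,2), (3,5), (4,6); upper bound floor(n/2) = floor(6/2) = 3)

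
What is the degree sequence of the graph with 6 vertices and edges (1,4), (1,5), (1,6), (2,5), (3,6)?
[3, 2, 2, 1, 1, 1] (degrees: deg(1)=3, deg(2)=1, deg(3)=1, deg(4)=1, deg(5)=2, deg(6)=2)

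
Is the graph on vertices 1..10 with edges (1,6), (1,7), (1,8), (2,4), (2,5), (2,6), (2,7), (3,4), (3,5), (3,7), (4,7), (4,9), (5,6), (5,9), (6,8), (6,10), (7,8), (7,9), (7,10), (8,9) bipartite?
No (odd cycle of length 3: 7 -> 1 -> 8 -> 7)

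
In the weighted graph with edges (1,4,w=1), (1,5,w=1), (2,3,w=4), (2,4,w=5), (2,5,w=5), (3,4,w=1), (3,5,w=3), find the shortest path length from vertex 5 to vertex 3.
3 (path: 5 -> 3; weights 3 = 3)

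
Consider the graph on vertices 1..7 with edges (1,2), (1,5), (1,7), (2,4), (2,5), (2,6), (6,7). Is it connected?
No, it has 2 components: {1, 2, 4, 5, 6, 7}, {3}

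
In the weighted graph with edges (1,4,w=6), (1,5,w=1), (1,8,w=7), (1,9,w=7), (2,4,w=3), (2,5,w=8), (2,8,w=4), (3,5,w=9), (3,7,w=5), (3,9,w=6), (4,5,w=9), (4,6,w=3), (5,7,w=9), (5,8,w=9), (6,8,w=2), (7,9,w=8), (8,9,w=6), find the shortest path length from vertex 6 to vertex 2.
6 (path: 6 -> 4 -> 2; weights 3 + 3 = 6)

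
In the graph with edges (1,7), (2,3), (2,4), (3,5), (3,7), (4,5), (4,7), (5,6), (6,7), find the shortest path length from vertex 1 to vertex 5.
3 (path: 1 -> 7 -> 4 -> 5, 3 edges)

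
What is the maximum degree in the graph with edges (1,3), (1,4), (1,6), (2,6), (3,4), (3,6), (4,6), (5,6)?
5 (attained at vertex 6)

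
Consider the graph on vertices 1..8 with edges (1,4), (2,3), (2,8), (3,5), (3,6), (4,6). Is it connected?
No, it has 2 components: {1, 2, 3, 4, 5, 6, 8}, {7}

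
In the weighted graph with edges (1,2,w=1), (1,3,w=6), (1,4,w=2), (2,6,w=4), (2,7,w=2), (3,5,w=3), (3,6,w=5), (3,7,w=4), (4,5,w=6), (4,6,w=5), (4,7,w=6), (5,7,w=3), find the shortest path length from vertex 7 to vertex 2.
2 (path: 7 -> 2; weights 2 = 2)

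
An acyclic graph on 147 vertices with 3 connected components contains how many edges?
144 (Each of the 3 component trees on V_i vertices has V_i - 1 edges; summing gives V - C = 147 - 3 = 144)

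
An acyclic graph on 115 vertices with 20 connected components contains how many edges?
95 (Each of the 20 component trees on V_i vertices has V_i - 1 edges; summing gives V - C = 115 - 20 = 95)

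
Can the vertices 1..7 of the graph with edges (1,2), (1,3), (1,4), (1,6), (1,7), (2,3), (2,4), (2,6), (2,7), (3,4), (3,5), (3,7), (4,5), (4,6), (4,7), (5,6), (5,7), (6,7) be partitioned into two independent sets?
No (odd cycle of length 3: 2 -> 1 -> 3 -> 2)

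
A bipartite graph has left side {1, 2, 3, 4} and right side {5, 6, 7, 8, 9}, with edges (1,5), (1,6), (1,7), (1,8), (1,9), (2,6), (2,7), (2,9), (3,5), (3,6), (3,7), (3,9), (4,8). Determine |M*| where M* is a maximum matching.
4 (matching: (1,9), (2,7), (3,6), (4,8); upper bound min(|L|,|R|) = min(4,5) = 4)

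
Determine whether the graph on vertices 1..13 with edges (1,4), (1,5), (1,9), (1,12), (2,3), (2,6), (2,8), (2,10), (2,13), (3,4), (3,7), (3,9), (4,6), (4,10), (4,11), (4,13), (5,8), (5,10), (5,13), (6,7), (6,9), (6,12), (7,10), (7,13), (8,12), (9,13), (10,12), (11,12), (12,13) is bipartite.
Yes. Partition: {1, 3, 6, 8, 10, 11, 13}, {2, 4, 5, 7, 9, 12}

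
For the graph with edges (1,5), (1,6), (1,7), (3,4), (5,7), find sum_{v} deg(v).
10 (handshake: sum of degrees = 2|E| = 2 x 5 = 10)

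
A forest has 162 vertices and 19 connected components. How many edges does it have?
143 (Each of the 19 component trees on V_i vertices has V_i - 1 edges; summing gives V - C = 162 - 19 = 143)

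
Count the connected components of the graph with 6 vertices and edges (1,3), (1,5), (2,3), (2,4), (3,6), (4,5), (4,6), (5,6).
1 (components: {1, 2, 3, 4, 5, 6})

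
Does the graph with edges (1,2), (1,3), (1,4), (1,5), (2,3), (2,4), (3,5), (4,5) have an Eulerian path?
No (4 vertices have odd degree: {2, 3, 4, 5}; Eulerian path requires 0 or 2)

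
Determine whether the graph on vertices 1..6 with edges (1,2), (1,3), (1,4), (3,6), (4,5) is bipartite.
Yes. Partition: {1, 5, 6}, {2, 3, 4}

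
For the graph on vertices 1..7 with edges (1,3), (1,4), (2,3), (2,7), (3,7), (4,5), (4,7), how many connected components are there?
2 (components: {1, 2, 3, 4, 5, 7}, {6})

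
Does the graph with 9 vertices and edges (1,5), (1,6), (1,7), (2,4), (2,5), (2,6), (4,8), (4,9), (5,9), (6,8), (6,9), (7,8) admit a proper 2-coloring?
Yes. Partition: {1, 2, 3, 8, 9}, {4, 5, 6, 7}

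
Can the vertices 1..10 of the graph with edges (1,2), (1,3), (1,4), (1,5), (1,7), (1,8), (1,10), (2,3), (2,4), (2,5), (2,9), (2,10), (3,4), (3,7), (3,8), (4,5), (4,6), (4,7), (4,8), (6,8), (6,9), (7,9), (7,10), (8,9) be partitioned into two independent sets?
No (odd cycle of length 3: 4 -> 1 -> 2 -> 4)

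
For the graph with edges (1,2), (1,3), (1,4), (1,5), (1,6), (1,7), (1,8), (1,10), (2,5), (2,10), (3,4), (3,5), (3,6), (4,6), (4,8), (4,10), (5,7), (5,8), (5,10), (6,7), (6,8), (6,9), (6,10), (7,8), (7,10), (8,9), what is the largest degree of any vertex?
8 (attained at vertex 1)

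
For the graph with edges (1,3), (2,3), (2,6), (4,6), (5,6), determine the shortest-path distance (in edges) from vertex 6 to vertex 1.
3 (path: 6 -> 2 -> 3 -> 1, 3 edges)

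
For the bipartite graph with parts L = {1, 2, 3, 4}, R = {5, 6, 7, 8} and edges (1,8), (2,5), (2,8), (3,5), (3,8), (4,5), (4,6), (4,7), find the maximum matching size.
3 (matching: (1,8), (2,5), (4,7); upper bound min(|L|,|R|) = min(4,4) = 4)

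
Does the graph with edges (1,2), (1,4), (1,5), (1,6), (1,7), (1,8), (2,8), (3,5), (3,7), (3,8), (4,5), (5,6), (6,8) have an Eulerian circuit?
No (2 vertices have odd degree: {3, 6}; Eulerian circuit requires 0)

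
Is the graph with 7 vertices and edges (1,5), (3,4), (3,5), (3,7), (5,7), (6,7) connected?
No, it has 2 components: {1, 3, 4, 5, 6, 7}, {2}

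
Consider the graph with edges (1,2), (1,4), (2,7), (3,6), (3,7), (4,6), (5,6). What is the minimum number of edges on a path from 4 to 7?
3 (path: 4 -> 1 -> 2 -> 7, 3 edges)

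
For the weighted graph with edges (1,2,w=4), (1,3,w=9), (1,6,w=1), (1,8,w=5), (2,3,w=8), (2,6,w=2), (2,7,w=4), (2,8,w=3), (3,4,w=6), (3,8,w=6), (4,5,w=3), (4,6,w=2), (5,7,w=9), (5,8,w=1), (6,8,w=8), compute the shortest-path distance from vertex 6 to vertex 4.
2 (path: 6 -> 4; weights 2 = 2)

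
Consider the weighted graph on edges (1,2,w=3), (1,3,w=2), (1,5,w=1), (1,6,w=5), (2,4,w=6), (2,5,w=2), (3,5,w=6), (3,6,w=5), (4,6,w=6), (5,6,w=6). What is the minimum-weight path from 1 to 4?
9 (path: 1 -> 2 -> 4; weights 3 + 6 = 9)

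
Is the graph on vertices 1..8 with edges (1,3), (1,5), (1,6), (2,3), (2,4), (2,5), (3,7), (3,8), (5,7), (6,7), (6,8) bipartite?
Yes. Partition: {1, 2, 7, 8}, {3, 4, 5, 6}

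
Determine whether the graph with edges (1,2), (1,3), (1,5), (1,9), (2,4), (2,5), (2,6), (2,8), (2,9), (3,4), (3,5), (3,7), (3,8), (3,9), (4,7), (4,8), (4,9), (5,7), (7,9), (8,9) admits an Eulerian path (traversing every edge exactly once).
Yes (the graph is connected and exactly 2 vertices have odd degree: {4, 6}; any Eulerian path must start and end at those)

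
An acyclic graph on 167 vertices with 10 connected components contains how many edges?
157 (Each of the 10 component trees on V_i vertices has V_i - 1 edges; summing gives V - C = 167 - 10 = 157)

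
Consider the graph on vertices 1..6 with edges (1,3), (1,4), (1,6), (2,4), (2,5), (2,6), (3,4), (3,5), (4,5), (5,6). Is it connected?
Yes (BFS from 1 visits [1, 3, 4, 6, 5, 2] — all 6 vertices reached)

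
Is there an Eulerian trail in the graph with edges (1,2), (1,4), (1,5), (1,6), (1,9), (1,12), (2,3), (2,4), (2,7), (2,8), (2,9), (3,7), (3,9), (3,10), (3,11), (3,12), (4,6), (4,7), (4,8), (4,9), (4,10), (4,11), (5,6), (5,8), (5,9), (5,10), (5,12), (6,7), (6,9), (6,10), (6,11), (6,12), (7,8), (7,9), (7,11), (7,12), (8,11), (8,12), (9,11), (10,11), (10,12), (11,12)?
Yes — and in fact it has an Eulerian circuit (the graph is connected and all 12 vertices have even degree)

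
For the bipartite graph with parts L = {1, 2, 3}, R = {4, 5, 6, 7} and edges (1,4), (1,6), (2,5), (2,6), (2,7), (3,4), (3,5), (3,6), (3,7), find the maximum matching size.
3 (matching: (1,6), (2,7), (3,5); upper bound min(|L|,|R|) = min(3,4) = 3)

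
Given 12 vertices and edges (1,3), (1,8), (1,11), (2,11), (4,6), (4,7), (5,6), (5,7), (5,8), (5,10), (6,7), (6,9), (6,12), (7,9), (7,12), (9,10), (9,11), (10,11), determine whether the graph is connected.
Yes (BFS from 1 visits [1, 3, 8, 11, 5, 2, 9, 10, 6, 7, 4, 12] — all 12 vertices reached)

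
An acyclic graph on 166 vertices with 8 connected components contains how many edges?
158 (Each of the 8 component trees on V_i vertices has V_i - 1 edges; summing gives V - C = 166 - 8 = 158)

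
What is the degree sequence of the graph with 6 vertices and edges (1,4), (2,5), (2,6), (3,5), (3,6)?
[2, 2, 2, 2, 1, 1] (degrees: deg(1)=1, deg(2)=2, deg(3)=2, deg(4)=1, deg(5)=2, deg(6)=2)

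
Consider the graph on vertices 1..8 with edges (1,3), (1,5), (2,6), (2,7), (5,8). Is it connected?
No, it has 3 components: {1, 3, 5, 8}, {2, 6, 7}, {4}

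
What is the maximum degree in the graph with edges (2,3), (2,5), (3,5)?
2 (attained at vertices 2, 3, 5)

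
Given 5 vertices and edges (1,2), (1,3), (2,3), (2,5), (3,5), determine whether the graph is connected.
No, it has 2 components: {1, 2, 3, 5}, {4}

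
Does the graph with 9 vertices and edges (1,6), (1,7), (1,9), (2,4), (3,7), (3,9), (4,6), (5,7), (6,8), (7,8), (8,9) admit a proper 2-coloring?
Yes. Partition: {1, 3, 4, 5, 8}, {2, 6, 7, 9}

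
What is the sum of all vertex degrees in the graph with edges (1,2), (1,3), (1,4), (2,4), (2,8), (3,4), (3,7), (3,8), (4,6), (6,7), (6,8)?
22 (handshake: sum of degrees = 2|E| = 2 x 11 = 22)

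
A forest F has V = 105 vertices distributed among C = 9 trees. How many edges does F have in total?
96 (Each of the 9 component trees on V_i vertices has V_i - 1 edges; summing gives V - C = 105 - 9 = 96)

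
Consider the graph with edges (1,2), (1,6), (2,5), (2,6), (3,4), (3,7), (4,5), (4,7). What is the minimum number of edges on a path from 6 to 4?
3 (path: 6 -> 2 -> 5 -> 4, 3 edges)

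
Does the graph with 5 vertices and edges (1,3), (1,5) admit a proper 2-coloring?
Yes. Partition: {1, 2, 4}, {3, 5}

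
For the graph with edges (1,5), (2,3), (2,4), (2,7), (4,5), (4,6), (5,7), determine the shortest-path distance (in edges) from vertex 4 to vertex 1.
2 (path: 4 -> 5 -> 1, 2 edges)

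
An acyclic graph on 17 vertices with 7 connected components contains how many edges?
10 (Each of the 7 component trees on V_i vertices has V_i - 1 edges; summing gives V - C = 17 - 7 = 10)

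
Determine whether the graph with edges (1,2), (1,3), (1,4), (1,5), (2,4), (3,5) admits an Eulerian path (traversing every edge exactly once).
Yes — and in fact it has an Eulerian circuit (the graph is connected and all 5 vertices have even degree)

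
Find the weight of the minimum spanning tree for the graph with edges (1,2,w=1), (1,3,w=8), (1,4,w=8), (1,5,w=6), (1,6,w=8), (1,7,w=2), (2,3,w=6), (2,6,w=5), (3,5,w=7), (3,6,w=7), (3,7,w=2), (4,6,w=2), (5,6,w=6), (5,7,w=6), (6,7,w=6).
18 (MST edges: (1,2,w=1), (1,5,w=6), (1,7,w=2), (2,6,w=5), (3,7,w=2), (4,6,w=2); sum of weights 1 + 6 + 2 + 5 + 2 + 2 = 18)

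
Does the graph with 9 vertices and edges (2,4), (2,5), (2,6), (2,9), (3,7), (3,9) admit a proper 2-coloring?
Yes. Partition: {1, 2, 3, 8}, {4, 5, 6, 7, 9}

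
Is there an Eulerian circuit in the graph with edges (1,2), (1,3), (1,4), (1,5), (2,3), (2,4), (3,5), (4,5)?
No (4 vertices have odd degree: {2, 3, 4, 5}; Eulerian circuit requires 0)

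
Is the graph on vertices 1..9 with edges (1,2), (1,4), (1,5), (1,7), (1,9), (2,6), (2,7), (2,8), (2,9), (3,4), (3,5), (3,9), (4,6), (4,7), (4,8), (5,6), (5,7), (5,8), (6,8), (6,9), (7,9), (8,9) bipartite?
No (odd cycle of length 3: 5 -> 1 -> 7 -> 5)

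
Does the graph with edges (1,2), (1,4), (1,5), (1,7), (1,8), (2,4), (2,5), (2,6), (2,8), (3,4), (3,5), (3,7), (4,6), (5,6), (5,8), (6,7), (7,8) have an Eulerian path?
No (4 vertices have odd degree: {1, 2, 3, 5}; Eulerian path requires 0 or 2)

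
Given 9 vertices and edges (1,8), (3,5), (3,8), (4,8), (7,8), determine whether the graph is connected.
No, it has 4 components: {1, 3, 4, 5, 7, 8}, {2}, {6}, {9}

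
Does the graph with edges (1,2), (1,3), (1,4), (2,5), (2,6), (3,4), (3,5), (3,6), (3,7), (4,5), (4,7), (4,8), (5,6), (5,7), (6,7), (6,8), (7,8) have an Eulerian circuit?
No (8 vertices have odd degree: {1, 2, 3, 4, 5, 6, 7, 8}; Eulerian circuit requires 0)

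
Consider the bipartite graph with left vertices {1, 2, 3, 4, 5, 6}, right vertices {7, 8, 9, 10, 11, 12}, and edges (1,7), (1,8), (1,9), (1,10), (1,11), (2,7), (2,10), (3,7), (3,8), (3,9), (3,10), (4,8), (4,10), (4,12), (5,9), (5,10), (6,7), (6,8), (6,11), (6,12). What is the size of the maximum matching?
6 (matching: (1,11), (2,10), (3,7), (4,12), (5,9), (6,8); upper bound min(|L|,|R|) = min(6,6) = 6)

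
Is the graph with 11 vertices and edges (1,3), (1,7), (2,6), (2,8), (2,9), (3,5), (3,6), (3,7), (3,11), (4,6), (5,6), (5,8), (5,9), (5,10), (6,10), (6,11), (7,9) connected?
Yes (BFS from 1 visits [1, 3, 7, 5, 6, 11, 9, 8, 10, 2, 4] — all 11 vertices reached)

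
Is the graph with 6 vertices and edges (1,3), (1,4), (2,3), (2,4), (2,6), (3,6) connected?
No, it has 2 components: {1, 2, 3, 4, 6}, {5}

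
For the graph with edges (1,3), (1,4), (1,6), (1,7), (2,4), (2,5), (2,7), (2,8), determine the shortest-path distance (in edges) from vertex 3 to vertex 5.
4 (path: 3 -> 1 -> 7 -> 2 -> 5, 4 edges)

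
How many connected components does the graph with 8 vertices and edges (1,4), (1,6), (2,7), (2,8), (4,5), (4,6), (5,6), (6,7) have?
2 (components: {1, 2, 4, 5, 6, 7, 8}, {3})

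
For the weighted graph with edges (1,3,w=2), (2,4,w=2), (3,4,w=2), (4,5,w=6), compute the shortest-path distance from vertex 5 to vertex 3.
8 (path: 5 -> 4 -> 3; weights 6 + 2 = 8)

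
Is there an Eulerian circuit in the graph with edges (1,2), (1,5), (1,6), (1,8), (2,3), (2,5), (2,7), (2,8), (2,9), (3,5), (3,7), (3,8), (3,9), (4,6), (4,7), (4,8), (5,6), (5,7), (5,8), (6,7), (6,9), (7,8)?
No (4 vertices have odd degree: {3, 4, 6, 9}; Eulerian circuit requires 0)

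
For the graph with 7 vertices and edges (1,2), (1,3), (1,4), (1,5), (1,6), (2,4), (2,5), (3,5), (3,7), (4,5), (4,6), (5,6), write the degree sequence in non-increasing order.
[5, 5, 4, 3, 3, 3, 1] (degrees: deg(1)=5, deg(2)=3, deg(3)=3, deg(4)=4, deg(5)=5, deg(6)=3, deg(7)=1)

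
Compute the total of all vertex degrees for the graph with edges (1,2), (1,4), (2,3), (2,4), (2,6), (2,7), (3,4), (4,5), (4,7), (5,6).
20 (handshake: sum of degrees = 2|E| = 2 x 10 = 20)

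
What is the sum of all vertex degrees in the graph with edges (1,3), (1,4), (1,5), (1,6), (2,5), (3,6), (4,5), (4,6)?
16 (handshake: sum of degrees = 2|E| = 2 x 8 = 16)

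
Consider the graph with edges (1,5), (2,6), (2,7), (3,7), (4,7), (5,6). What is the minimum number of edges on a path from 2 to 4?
2 (path: 2 -> 7 -> 4, 2 edges)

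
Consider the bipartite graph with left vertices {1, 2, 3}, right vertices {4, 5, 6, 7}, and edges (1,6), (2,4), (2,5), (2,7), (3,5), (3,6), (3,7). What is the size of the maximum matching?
3 (matching: (1,6), (2,7), (3,5); upper bound min(|L|,|R|) = min(3,4) = 3)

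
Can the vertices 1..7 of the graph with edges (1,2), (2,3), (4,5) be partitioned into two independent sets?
Yes. Partition: {1, 3, 4, 6, 7}, {2, 5}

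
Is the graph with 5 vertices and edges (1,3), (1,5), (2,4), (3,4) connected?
Yes (BFS from 1 visits [1, 3, 5, 4, 2] — all 5 vertices reached)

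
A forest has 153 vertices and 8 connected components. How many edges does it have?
145 (Each of the 8 component trees on V_i vertices has V_i - 1 edges; summing gives V - C = 153 - 8 = 145)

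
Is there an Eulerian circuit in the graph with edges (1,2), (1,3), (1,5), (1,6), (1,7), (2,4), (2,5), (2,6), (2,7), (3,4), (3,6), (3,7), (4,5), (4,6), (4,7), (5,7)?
No (4 vertices have odd degree: {1, 2, 4, 7}; Eulerian circuit requires 0)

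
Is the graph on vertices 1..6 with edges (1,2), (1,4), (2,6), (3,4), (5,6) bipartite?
Yes. Partition: {1, 3, 6}, {2, 4, 5}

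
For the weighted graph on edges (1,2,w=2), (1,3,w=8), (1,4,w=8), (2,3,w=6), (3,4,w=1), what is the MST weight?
9 (MST edges: (1,2,w=2), (2,3,w=6), (3,4,w=1); sum of weights 2 + 6 + 1 = 9)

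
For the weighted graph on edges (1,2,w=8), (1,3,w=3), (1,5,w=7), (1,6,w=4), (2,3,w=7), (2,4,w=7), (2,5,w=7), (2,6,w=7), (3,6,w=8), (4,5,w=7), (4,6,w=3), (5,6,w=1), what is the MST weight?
18 (MST edges: (1,3,w=3), (1,6,w=4), (2,6,w=7), (4,6,w=3), (5,6,w=1); sum of weights 3 + 4 + 7 + 3 + 1 = 18)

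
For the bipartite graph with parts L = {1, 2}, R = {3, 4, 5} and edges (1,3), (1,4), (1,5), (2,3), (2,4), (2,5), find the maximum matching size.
2 (matching: (1,5), (2,4); upper bound min(|L|,|R|) = min(2,3) = 2)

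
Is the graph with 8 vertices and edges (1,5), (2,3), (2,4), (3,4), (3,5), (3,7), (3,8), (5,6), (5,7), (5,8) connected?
Yes (BFS from 1 visits [1, 5, 3, 6, 7, 8, 2, 4] — all 8 vertices reached)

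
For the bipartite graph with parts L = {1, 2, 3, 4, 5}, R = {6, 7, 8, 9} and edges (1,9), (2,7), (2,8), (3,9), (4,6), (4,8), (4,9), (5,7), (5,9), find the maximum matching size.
4 (matching: (1,9), (2,8), (4,6), (5,7); upper bound min(|L|,|R|) = min(5,4) = 4)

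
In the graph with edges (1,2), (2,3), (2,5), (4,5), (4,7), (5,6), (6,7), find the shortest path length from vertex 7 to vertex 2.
3 (path: 7 -> 4 -> 5 -> 2, 3 edges)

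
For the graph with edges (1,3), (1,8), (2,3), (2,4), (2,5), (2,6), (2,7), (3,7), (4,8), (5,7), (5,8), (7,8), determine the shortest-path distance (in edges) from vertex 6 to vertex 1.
3 (path: 6 -> 2 -> 3 -> 1, 3 edges)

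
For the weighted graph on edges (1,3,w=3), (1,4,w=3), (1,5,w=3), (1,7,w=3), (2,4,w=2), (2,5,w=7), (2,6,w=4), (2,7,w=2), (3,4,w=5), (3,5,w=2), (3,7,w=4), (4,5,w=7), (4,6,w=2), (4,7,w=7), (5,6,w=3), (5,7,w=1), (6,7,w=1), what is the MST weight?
11 (MST edges: (1,7,w=3), (2,4,w=2), (2,7,w=2), (3,5,w=2), (5,7,w=1), (6,7,w=1); sum of weights 3 + 2 + 2 + 2 + 1 + 1 = 11)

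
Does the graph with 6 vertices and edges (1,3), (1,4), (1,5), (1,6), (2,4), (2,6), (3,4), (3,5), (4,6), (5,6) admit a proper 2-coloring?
No (odd cycle of length 3: 4 -> 1 -> 6 -> 4)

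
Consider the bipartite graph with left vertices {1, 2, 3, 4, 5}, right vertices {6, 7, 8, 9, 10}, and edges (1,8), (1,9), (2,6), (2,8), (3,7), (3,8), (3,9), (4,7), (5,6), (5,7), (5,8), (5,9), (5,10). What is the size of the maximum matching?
5 (matching: (1,9), (2,6), (3,8), (4,7), (5,10); upper bound min(|L|,|R|) = min(5,5) = 5)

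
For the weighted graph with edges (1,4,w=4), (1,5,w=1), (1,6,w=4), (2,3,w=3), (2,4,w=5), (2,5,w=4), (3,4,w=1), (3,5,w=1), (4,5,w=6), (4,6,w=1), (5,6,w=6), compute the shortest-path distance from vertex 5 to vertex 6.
3 (path: 5 -> 3 -> 4 -> 6; weights 1 + 1 + 1 = 3)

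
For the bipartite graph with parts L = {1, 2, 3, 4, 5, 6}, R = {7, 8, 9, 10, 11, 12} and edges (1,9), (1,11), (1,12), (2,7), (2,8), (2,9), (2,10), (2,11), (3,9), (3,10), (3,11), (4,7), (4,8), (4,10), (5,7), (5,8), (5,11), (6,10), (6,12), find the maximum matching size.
6 (matching: (1,12), (2,11), (3,9), (4,7), (5,8), (6,10); upper bound min(|L|,|R|) = min(6,6) = 6)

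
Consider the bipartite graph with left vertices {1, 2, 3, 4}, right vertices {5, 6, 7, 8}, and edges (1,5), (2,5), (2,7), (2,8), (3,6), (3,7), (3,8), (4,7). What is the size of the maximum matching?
4 (matching: (1,5), (2,8), (3,6), (4,7); upper bound min(|L|,|R|) = min(4,4) = 4)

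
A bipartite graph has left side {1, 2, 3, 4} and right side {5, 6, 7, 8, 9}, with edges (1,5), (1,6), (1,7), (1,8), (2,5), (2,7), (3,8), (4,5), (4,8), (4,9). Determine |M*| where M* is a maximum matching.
4 (matching: (1,6), (2,7), (3,8), (4,9); upper bound min(|L|,|R|) = min(4,5) = 4)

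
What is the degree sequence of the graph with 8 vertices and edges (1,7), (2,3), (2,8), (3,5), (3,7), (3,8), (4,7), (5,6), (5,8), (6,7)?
[4, 4, 3, 3, 2, 2, 1, 1] (degrees: deg(1)=1, deg(2)=2, deg(3)=4, deg(4)=1, deg(5)=3, deg(6)=2, deg(7)=4, deg(8)=3)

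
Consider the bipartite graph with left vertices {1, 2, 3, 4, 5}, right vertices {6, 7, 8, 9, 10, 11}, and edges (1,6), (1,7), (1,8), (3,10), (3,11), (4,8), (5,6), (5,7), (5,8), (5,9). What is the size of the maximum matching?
4 (matching: (1,7), (3,11), (4,8), (5,9); upper bound min(|L|,|R|) = min(5,6) = 5)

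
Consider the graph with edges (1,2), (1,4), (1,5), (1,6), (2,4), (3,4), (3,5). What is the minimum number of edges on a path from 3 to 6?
3 (path: 3 -> 4 -> 1 -> 6, 3 edges)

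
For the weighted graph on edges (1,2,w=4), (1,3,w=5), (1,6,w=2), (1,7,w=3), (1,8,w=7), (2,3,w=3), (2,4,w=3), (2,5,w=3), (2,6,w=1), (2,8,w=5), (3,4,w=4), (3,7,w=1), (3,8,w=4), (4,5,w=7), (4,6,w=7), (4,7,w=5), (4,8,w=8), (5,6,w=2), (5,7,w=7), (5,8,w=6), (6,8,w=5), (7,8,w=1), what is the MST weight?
13 (MST edges: (1,6,w=2), (1,7,w=3), (2,4,w=3), (2,6,w=1), (3,7,w=1), (5,6,w=2), (7,8,w=1); sum of weights 2 + 3 + 3 + 1 + 1 + 2 + 1 = 13)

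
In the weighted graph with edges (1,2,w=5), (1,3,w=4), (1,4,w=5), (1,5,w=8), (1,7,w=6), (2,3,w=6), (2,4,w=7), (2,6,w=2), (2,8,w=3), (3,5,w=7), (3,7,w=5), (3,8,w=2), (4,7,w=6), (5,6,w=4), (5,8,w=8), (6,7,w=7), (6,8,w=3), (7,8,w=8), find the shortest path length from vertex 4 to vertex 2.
7 (path: 4 -> 2; weights 7 = 7)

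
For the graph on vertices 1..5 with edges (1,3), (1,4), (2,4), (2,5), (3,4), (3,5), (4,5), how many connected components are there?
1 (components: {1, 2, 3, 4, 5})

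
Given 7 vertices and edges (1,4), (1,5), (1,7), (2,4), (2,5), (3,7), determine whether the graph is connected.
No, it has 2 components: {1, 2, 3, 4, 5, 7}, {6}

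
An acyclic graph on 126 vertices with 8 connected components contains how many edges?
118 (Each of the 8 component trees on V_i vertices has V_i - 1 edges; summing gives V - C = 126 - 8 = 118)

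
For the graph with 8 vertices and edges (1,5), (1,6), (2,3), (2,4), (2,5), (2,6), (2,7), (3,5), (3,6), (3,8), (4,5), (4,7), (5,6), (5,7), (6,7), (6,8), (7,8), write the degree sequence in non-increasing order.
[6, 6, 5, 5, 4, 3, 3, 2] (degrees: deg(1)=2, deg(2)=5, deg(3)=4, deg(4)=3, deg(5)=6, deg(6)=6, deg(7)=5, deg(8)=3)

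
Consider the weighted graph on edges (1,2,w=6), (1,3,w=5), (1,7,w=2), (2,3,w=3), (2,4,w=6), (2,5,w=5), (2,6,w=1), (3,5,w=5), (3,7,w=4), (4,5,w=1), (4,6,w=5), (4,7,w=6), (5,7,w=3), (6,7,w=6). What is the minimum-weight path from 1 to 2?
6 (path: 1 -> 2; weights 6 = 6)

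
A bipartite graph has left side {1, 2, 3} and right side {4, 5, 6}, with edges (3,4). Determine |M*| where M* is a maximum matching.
1 (matching: (3,4); upper bound min(|L|,|R|) = min(3,3) = 3)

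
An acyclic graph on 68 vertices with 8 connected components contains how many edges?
60 (Each of the 8 component trees on V_i vertices has V_i - 1 edges; summing gives V - C = 68 - 8 = 60)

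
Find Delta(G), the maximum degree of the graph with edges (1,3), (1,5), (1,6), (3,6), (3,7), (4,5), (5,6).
3 (attained at vertices 1, 3, 5, 6)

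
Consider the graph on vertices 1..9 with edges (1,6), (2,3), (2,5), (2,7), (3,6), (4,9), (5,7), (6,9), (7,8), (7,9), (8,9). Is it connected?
Yes (BFS from 1 visits [1, 6, 3, 9, 2, 4, 7, 8, 5] — all 9 vertices reached)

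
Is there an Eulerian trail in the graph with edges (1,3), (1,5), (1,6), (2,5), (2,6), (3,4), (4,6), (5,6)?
Yes (the graph is connected and exactly 2 vertices have odd degree: {1, 5}; any Eulerian path must start and end at those)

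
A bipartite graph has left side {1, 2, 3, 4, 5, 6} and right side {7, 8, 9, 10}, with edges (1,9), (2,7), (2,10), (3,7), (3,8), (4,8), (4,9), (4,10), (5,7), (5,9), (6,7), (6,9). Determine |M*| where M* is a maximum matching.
4 (matching: (1,9), (2,10), (3,8), (5,7); upper bound min(|L|,|R|) = min(6,4) = 4)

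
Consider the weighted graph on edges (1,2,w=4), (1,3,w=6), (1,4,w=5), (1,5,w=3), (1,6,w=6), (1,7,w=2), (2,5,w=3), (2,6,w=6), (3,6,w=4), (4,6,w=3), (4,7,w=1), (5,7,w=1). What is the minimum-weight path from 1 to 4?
3 (path: 1 -> 7 -> 4; weights 2 + 1 = 3)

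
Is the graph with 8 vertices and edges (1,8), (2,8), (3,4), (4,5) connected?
No, it has 4 components: {1, 2, 8}, {3, 4, 5}, {6}, {7}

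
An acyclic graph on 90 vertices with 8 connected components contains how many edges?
82 (Each of the 8 component trees on V_i vertices has V_i - 1 edges; summing gives V - C = 90 - 8 = 82)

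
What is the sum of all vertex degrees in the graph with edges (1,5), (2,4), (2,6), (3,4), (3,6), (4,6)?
12 (handshake: sum of degrees = 2|E| = 2 x 6 = 12)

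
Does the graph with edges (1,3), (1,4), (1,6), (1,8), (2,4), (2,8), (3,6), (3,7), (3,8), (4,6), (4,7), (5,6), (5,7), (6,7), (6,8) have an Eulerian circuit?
Yes (the graph is connected and all 8 vertices have even degree)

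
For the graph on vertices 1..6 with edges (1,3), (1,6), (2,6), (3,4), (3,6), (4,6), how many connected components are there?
2 (components: {1, 2, 3, 4, 6}, {5})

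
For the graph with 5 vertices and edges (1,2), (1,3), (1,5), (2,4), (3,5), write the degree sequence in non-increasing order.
[3, 2, 2, 2, 1] (degrees: deg(1)=3, deg(2)=2, deg(3)=2, deg(4)=1, deg(5)=2)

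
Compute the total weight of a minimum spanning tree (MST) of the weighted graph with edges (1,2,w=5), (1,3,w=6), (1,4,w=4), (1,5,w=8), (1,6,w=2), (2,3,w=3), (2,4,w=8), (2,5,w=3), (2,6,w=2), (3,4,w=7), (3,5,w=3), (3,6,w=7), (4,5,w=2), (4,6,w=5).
12 (MST edges: (1,6,w=2), (2,3,w=3), (2,5,w=3), (2,6,w=2), (4,5,w=2); sum of weights 2 + 3 + 3 + 2 + 2 = 12)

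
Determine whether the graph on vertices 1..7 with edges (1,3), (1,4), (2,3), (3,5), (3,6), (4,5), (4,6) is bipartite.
Yes. Partition: {1, 2, 5, 6, 7}, {3, 4}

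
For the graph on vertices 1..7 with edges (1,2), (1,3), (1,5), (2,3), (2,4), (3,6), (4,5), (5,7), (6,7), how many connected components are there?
1 (components: {1, 2, 3, 4, 5, 6, 7})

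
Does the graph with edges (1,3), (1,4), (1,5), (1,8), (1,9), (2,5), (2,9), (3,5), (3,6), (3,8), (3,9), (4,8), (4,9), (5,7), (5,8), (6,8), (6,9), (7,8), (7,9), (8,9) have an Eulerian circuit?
No (8 vertices have odd degree: {1, 3, 4, 5, 6, 7, 8, 9}; Eulerian circuit requires 0)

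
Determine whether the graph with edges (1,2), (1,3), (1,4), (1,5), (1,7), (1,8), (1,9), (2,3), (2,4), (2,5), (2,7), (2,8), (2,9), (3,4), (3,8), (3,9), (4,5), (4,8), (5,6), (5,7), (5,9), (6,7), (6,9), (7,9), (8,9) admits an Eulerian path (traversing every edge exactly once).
No (8 vertices have odd degree: {1, 2, 3, 4, 6, 7, 8, 9}; Eulerian path requires 0 or 2)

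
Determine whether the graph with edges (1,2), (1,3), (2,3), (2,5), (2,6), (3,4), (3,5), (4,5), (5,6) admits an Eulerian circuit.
Yes (the graph is connected and all 6 vertices have even degree)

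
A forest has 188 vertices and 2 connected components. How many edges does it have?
186 (Each of the 2 component trees on V_i vertices has V_i - 1 edges; summing gives V - C = 188 - 2 = 186)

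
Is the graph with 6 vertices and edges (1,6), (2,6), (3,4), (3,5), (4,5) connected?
No, it has 2 components: {1, 2, 6}, {3, 4, 5}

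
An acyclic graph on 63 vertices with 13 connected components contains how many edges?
50 (Each of the 13 component trees on V_i vertices has V_i - 1 edges; summing gives V - C = 63 - 13 = 50)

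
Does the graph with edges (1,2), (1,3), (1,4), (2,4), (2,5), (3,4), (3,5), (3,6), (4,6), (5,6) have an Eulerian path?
No (4 vertices have odd degree: {1, 2, 5, 6}; Eulerian path requires 0 or 2)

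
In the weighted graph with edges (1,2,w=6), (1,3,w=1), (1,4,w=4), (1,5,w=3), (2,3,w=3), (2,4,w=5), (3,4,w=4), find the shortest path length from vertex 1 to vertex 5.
3 (path: 1 -> 5; weights 3 = 3)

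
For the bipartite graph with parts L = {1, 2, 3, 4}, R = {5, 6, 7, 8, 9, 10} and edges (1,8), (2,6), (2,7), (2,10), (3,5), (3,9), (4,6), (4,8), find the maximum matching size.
4 (matching: (1,8), (2,10), (3,9), (4,6); upper bound min(|L|,|R|) = min(4,6) = 4)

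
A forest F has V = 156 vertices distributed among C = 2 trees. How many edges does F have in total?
154 (Each of the 2 component trees on V_i vertices has V_i - 1 edges; summing gives V - C = 156 - 2 = 154)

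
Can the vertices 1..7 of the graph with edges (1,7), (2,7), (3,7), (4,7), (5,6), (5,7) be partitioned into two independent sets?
Yes. Partition: {1, 2, 3, 4, 5}, {6, 7}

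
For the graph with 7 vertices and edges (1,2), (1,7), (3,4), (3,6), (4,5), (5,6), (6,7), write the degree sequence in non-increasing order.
[3, 2, 2, 2, 2, 2, 1] (degrees: deg(1)=2, deg(2)=1, deg(3)=2, deg(4)=2, deg(5)=2, deg(6)=3, deg(7)=2)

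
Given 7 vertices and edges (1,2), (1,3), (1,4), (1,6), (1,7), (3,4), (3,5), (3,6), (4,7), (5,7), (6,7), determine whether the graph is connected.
Yes (BFS from 1 visits [1, 2, 3, 4, 6, 7, 5] — all 7 vertices reached)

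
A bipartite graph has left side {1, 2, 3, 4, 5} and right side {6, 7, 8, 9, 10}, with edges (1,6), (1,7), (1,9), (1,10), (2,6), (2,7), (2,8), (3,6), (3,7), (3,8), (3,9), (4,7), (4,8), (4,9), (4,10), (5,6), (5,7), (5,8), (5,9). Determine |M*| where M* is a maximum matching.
5 (matching: (1,10), (2,8), (3,9), (4,7), (5,6); upper bound min(|L|,|R|) = min(5,5) = 5)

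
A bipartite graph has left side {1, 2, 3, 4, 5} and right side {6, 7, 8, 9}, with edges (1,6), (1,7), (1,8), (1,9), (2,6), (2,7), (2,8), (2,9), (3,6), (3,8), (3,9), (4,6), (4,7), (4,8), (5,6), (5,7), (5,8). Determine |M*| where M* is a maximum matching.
4 (matching: (1,9), (2,8), (3,6), (4,7); upper bound min(|L|,|R|) = min(5,4) = 4)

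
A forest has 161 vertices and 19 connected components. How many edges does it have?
142 (Each of the 19 component trees on V_i vertices has V_i - 1 edges; summing gives V - C = 161 - 19 = 142)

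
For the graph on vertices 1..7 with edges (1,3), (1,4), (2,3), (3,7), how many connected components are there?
3 (components: {1, 2, 3, 4, 7}, {5}, {6})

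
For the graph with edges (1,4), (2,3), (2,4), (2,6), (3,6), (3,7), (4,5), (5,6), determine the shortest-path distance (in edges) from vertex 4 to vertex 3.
2 (path: 4 -> 2 -> 3, 2 edges)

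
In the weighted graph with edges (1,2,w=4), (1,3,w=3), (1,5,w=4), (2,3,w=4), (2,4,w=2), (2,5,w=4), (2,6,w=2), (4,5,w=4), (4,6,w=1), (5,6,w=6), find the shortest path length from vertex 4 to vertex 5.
4 (path: 4 -> 5; weights 4 = 4)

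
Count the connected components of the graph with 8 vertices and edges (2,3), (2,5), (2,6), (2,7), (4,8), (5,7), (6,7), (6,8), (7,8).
2 (components: {1}, {2, 3, 4, 5, 6, 7, 8})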